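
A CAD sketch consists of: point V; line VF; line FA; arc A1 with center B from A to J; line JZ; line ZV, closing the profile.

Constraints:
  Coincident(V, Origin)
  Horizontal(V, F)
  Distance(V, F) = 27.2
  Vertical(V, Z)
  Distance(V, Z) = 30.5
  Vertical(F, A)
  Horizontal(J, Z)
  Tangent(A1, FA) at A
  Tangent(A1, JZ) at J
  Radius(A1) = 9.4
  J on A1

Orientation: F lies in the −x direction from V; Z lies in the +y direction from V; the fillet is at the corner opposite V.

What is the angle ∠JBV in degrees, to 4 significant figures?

139.8°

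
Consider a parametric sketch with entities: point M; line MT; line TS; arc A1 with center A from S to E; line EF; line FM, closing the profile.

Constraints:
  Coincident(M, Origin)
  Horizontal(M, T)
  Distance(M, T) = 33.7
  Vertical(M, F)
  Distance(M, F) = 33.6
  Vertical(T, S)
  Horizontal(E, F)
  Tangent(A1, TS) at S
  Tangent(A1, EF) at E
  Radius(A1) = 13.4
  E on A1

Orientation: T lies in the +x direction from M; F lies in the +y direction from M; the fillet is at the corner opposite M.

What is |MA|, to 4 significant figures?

28.64

M is at the origin; MT is horizontal with |MT| = 33.7 and T on the +x side, so T = (33.70, 0.000). MF is vertical with |MF| = 33.6 and F on the +y side, so F = (0.000, 33.60). The virtual corner opposite M is at (33.70, 33.60). Tangency of A1 to TS means the radius AS is perpendicular to TS and since A1 is tangent to EF there, AE ⟂ EF, with radius 13.4, so the center A sits 13.4 in from both sides at A = (20.30, 20.20). Then |MA| = |A − M| = 28.64.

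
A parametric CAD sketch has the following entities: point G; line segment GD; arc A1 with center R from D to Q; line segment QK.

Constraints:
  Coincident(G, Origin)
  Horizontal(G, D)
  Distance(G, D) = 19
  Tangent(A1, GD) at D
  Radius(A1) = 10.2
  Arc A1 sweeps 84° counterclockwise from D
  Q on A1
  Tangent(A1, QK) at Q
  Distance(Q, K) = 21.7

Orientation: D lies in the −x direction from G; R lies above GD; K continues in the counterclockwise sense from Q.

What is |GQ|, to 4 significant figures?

12.72

G is at the origin; GD is horizontal with |GD| = 19.0 and D on the −x side, so D = (-19.00, 0.000). The tangent condition forces RD to be normal to GD, so R = D + (0, 10.2) = (-19.00, 10.20). On A1, D sits at bearing -90° from R; an 84° counterclockwise sweep puts Q at bearing -6°, so Q = R + 10.2·(cos -6°, sin -6°) = (-8.856, 9.134). Then |GQ| = |Q − G| = 12.72.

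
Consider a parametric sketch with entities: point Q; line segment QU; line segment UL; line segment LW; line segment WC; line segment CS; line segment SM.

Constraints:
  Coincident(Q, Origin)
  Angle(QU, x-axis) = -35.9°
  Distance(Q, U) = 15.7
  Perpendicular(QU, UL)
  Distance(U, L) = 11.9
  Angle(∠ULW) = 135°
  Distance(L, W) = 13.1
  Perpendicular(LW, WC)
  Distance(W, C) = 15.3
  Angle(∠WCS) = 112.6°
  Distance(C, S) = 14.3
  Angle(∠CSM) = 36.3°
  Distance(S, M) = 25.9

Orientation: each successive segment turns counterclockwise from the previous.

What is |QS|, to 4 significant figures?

3.068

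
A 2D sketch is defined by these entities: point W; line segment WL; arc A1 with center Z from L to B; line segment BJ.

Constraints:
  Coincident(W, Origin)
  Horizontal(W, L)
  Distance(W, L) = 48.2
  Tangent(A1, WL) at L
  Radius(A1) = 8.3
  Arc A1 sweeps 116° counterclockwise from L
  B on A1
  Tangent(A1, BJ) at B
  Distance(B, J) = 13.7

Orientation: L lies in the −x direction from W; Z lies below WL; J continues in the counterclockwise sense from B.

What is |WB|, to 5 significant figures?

56.926

A1 meets WL tangentially, so ZL is at right angles to WL, so Z = L + (0, -8.3) = (-48.200, -8.3000). On A1, L sits at bearing 90° from Z; a 116° counterclockwise sweep puts B at bearing 206°, so B = Z + 8.3·(cos 206°, sin 206°) = (-55.660, -11.938). Then |WB| = |B − W| = 56.926.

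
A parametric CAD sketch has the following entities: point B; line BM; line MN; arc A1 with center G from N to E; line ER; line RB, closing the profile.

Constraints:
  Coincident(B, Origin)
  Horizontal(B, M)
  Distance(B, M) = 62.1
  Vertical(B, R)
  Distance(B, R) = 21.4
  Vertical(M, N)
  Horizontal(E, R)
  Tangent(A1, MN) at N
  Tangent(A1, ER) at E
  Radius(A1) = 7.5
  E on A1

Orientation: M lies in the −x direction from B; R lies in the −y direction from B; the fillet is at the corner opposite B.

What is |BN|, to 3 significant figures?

63.6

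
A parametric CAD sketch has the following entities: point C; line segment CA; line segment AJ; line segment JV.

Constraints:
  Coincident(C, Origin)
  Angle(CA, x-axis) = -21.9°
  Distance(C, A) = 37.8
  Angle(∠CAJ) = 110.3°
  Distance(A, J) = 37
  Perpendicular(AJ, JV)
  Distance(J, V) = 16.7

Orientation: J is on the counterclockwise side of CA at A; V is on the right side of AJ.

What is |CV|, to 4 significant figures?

72.33

C is at the origin; CA runs at -21.9° with length 37.8, so A = 37.8·(cos -21.9°, sin -21.9°) = (35.07, -14.10). ∠CAJ = 110.3°, so AJ runs at -21.9° + (180° − 110.3°) = 47.80° from the x-axis; with |AJ| = 37.0, J = A + 37.0·(cos 47.80°, sin 47.80°) = (59.93, 13.31). AJ ⟂ JV; with |JV| = 16.7 on the right of AJ, V = J + 16.7·(0.7408, -0.6717) = (72.30, 2.093). Then |CV| = |V − C| = 72.33.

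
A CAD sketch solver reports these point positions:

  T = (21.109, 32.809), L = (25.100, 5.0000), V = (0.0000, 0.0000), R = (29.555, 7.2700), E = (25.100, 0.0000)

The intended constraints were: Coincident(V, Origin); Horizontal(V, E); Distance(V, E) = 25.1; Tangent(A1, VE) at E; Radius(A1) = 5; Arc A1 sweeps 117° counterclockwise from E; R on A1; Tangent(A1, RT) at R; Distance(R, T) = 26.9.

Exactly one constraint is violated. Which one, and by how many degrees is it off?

Tangent(A1, RT) at R — off by 8.70°.

V = (0.00, 0.00) ✓; V.y = 0.00, E.y = 0.00 ✓; |VE| = 25.10 ✓; ∠(LE, EV) = 90.00° ✓; |LE| = 5.000 ✓; bearing(L→R) − bearing(L→E) = 117.0° ✓; |LR| = 5.000 ✓; ∠(LR, RT) = 98.70° ✗; |RT| = 26.90 ✓.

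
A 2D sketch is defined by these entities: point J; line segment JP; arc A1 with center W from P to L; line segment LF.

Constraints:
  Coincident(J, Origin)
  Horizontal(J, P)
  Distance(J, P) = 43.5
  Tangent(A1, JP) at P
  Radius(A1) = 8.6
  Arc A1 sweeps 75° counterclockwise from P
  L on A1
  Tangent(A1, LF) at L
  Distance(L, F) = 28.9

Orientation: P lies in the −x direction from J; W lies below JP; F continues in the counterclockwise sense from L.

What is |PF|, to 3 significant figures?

37.7

J is at the origin; J and P share the same y with |JP| = 43.5 and P on the −x side, so P = (-43.5, 0.00). Tangency of A1 to JP means the radius WP is perpendicular to JP, so W = P + (0, -8.6) = (-43.5, -8.60). On A1, P sits at bearing 90° from W; a 75° counterclockwise sweep puts L at bearing 165°, so L = W + 8.6·(cos 165°, sin 165°) = (-51.8, -6.37). A1 meets LF tangentially, so WL is at right angles to LF, so LF runs along (−sin 165°, cos 165°); with |LF| = 28.9, F = (-59.3, -34.3). Then |PF| = |F − P| = 37.7.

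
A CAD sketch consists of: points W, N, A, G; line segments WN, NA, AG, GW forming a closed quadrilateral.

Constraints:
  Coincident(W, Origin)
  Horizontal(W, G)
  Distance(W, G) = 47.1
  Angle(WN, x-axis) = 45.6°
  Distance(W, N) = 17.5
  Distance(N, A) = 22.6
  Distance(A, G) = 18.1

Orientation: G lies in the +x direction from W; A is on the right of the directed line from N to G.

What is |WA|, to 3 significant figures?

29.3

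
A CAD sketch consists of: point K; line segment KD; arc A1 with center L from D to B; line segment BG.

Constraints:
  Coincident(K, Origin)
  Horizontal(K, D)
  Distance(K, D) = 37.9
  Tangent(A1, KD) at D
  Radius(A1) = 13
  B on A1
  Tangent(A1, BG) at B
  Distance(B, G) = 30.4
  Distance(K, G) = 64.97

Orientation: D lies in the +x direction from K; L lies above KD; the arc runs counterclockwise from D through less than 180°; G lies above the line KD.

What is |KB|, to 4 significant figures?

52.86

K is at the origin; KD is horizontal with |KD| = 37.9 and D on the +x side, so D = (37.90, 0.000). Since A1 is tangent to KD there, LD ⟂ KD, so L = D + (0, 13) = (37.90, 13.00). Since LB ⟂ BG (tangency), |LG| = √(13.0² + 30.4²) = 33.06 regardless of where B sits on A1. So G lies on both circle(K, 64.97) and circle(L, 33.06); the above-KD intersection is G = (47.09, 44.76). B is the foot of the tangent from G: B = (50.80, 14.59).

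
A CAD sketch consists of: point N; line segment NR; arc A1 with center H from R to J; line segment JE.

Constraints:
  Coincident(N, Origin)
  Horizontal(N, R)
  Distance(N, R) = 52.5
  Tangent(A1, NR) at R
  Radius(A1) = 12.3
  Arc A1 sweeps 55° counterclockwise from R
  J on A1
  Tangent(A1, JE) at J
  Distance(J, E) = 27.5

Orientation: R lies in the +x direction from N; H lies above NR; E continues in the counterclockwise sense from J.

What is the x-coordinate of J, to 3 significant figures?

62.6

A1 meets NR tangentially, so HR is at right angles to NR, so H = R + (0, 12.3) = (52.5, 12.3). On A1, R sits at bearing -90° from H; a 55° counterclockwise sweep puts J at bearing -35°, so J = H + 12.3·(cos -35°, sin -35°) = (62.6, 5.25). So J.x = 62.6.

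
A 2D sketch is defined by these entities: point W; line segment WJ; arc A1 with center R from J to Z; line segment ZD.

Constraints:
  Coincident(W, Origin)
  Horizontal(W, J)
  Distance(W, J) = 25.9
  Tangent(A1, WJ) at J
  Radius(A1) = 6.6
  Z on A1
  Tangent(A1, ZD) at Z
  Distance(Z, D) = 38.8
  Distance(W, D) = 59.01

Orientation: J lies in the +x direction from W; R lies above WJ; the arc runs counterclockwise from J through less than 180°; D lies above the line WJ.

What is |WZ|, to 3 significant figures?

32.8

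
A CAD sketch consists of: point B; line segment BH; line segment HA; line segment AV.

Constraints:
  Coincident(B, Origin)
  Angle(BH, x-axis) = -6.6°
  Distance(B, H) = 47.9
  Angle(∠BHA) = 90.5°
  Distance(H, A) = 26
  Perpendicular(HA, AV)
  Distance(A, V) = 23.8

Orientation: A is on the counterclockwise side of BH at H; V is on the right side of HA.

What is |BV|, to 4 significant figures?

76.41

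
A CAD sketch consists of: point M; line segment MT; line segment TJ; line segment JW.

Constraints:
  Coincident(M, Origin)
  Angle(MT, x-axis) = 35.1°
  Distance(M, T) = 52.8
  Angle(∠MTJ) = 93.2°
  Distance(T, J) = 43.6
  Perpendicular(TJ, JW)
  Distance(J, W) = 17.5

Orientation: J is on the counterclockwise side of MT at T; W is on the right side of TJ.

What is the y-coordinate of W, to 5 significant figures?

76.623

∠MTJ = 93.2°, so TJ runs at 35.1° + (180° − 93.2°) = 121.90° from the x-axis; with |TJ| = 43.6, J = T + 43.6·(cos 121.90°, sin 121.90°) = (20.158, 67.375). TJ ⟂ JW; with |JW| = 17.5 on the right of TJ, W = J + 17.5·(0.84897, 0.52844) = (35.015, 76.623). So W.y = 76.623.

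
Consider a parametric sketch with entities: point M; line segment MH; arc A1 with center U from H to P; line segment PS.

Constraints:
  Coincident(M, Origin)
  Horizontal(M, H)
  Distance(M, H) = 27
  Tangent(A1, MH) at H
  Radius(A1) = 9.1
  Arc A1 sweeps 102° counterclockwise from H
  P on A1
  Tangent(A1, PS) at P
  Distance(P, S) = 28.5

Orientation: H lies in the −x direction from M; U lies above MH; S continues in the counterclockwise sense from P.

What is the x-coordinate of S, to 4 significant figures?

-24.02

On A1, H sits at bearing -90° from U; a 102° counterclockwise sweep puts P at bearing 12°, so P = U + 9.1·(cos 12°, sin 12°) = (-18.10, 10.99). Tangency of A1 to PS means the radius UP is perpendicular to PS, so PS runs along (−sin 12°, cos 12°); with |PS| = 28.5, S = (-24.02, 38.87). So S.x = -24.02.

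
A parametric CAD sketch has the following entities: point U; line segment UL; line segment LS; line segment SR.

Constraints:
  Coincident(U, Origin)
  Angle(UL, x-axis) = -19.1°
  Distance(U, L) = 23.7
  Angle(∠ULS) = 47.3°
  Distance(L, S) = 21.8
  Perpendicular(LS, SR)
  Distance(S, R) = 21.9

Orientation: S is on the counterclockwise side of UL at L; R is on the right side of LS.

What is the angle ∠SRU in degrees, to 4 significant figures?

8.288°

∠ULS = 47.3°, so LS runs at -19.1° + (180° − 47.3°) = 113.6° from the x-axis; with |LS| = 21.8, S = L + 21.8·(cos 113.6°, sin 113.6°) = (13.67, 12.22). LS ⟂ SR; with |SR| = 21.9 on the right of LS, R = S + 21.9·(0.9164, 0.4003) = (33.74, 20.99). Then cos ∠SRU = RS·RU / (|RS||RU|), giving 8.288°.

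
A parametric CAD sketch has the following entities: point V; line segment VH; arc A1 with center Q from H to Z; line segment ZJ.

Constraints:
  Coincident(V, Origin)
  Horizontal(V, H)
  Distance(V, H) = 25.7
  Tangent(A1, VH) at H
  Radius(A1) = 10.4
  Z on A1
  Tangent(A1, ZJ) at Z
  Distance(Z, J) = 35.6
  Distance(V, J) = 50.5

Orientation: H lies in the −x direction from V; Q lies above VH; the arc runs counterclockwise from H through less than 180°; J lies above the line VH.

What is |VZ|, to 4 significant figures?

19.13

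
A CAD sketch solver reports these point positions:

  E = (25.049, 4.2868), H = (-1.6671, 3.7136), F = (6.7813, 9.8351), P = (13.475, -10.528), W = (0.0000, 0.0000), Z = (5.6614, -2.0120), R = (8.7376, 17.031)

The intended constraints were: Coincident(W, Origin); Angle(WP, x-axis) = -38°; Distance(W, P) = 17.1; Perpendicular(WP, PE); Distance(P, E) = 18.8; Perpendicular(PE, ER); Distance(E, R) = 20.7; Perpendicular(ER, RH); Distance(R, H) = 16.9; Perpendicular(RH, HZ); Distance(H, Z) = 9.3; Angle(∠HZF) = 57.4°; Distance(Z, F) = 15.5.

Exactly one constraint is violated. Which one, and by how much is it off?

Distance(Z, F) = 15.5 — off by 3.60.

W = (0.00, 0.00) ✓; WP at -38.00° ✓; |WP| = 17.10 ✓; ∠(WP, PE) = 90.00° ✓; |PE| = 18.80 ✓; ∠(PE, ER) = 90.00° ✓; |ER| = 20.70 ✓; ∠(ER, RH) = 90.00° ✓; |RH| = 16.90 ✓; ∠(RH, HZ) = 90.00° ✓; |HZ| = 9.300 ✓; ∠HZF = 57.40° ✓; |ZF| = 11.90 ✗.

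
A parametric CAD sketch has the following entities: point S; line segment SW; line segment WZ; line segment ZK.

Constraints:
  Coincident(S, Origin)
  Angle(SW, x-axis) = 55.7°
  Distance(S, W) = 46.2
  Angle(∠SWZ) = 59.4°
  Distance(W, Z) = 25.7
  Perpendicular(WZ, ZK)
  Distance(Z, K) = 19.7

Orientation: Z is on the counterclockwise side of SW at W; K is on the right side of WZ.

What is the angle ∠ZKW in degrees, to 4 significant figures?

52.53°

S is at the origin; SW runs at 55.7° with length 46.2, so W = 46.2·(cos 55.7°, sin 55.7°) = (26.03, 38.17). ∠SWZ = 59.4°, so WZ runs at 55.7° + (180° − 59.4°) = 176.3° from the x-axis; with |WZ| = 25.7, Z = W + 25.7·(cos 176.3°, sin 176.3°) = (0.3885, 39.82). The perpendicularity gives ZK at right angles to WZ; with |ZK| = 19.7 on the right of WZ, K = Z + 19.7·(0.06453, 0.9979) = (1.660, 59.48). Then cos ∠ZKW = KZ·KW / (|KZ||KW|), giving 52.53°.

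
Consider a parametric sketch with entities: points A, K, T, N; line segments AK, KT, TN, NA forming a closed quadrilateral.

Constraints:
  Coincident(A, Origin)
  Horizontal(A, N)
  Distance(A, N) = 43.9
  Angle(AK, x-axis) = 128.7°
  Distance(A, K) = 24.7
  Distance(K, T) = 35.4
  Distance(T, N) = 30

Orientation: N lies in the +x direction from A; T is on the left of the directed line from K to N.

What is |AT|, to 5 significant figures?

26.890

A is at the origin; AN is horizontal with |AN| = 43.9 and N in +x, so N = (43.9, 0). AK runs at 128.7° with |AK| = 24.7, so K = (-15.443, 19.277). T is determined by |KT| = 35.4 and |TN| = 30.0 together: it lies at the intersection of circle(K, 35.4) and circle(N, 30.0). With |KN| = 62.396, the foot of the radical line on KN is 34.028 from K and the perpendicular offset is √(35.4² − 34.028²) = 9.7602. Taking the left-of-KN solution: T = (19.935, 18.047).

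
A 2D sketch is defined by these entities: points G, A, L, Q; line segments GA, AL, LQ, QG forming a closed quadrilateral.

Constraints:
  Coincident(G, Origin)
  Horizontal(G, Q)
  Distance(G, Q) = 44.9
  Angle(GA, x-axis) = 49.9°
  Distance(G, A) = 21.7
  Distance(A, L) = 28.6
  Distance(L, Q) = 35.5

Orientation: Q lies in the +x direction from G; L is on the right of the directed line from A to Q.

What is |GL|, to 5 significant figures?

16.506

G is at the origin; GQ is horizontal with |GQ| = 44.9 and Q in +x, so Q = (44.9, 0). GA runs at 49.9° with |GA| = 21.7, so A = (13.977, 16.599). L is determined by |AL| = 28.6 and |LQ| = 35.5 together: it lies at the intersection of circle(A, 28.6) and circle(Q, 35.5). With |AQ| = 35.096, the foot of the radical line on AQ is 11.247 from A and the perpendicular offset is √(28.6² − 11.247²) = 26.296. Taking the right-of-AQ solution: L = (11.450, -11.889).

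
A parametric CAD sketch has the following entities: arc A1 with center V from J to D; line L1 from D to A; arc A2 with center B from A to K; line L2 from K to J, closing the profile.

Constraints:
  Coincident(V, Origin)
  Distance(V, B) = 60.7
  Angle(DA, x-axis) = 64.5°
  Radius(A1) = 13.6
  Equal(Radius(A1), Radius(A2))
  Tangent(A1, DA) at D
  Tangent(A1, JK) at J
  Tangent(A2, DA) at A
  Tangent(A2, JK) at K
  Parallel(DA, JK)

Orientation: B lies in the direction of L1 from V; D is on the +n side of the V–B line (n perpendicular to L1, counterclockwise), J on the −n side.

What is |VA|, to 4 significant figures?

62.20

Tangency of A1 to both parallel lines with radius 13.6 puts D and J at V ± 13.6·n: D = (-12.28, 5.855), J = (12.28, -5.855). Equal radii place A and K the same way about B: A = B + 13.6·n = (13.86, 60.64), K = B − 13.6·n = (38.41, 48.93). Then |VA| = |A − V| = 62.20.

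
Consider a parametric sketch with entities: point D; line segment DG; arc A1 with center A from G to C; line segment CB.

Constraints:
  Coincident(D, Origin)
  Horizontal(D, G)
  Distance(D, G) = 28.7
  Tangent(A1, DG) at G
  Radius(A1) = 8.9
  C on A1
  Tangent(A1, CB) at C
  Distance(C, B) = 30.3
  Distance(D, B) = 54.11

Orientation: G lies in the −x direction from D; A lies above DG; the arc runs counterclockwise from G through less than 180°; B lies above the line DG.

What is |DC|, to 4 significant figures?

25.15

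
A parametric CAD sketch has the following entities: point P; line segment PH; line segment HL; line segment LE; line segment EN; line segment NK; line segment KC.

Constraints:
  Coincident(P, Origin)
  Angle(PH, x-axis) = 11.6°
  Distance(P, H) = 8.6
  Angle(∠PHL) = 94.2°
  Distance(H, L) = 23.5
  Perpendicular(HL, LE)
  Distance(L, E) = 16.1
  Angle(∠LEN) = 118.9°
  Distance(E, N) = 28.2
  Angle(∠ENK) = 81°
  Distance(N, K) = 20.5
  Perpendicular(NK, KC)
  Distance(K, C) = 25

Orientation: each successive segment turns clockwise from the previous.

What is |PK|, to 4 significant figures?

7.766

P is at the origin; PH runs at 11.6° with length 8.6, so H = (8.424, 1.729). ∠PHL = 94.2° gives HL at -74.20° from the x-axis; with |HL| = 23.5, L = (14.82, -20.88). HL ⟂ LE, so LE runs at -164.2°; with |LE| = 16.1, E = (-0.6688, -25.27). ∠LEN = 118.9° gives EN at 134.7° from the x-axis; with |EN| = 28.2, N = (-20.50, -5.222). ∠ENK = 81.0° gives NK at 35.70° from the x-axis; with |NK| = 20.5, K = (-3.857, 6.741). Then |PK| = |K − P| = 7.766.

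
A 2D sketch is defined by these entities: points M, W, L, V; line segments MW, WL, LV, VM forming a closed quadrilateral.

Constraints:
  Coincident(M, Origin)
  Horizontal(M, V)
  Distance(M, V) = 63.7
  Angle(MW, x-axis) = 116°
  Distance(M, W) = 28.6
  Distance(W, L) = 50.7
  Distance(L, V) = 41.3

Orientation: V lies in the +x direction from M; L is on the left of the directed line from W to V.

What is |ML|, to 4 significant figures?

49.58

Checks: |WL| = 50.70 ✓; |LV| = 41.30 ✓.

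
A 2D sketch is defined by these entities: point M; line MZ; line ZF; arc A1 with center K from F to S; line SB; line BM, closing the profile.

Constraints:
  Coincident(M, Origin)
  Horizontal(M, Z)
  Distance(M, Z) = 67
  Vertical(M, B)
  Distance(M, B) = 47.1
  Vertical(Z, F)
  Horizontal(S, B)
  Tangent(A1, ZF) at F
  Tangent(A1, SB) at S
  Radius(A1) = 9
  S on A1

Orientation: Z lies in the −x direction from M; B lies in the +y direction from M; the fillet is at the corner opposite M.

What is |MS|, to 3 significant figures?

74.7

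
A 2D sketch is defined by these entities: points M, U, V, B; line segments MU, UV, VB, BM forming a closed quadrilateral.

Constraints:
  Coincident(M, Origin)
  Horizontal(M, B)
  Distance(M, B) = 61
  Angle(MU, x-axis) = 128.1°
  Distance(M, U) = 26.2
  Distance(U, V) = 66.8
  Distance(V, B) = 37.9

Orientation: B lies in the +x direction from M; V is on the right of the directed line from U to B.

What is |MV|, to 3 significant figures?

41.1

Checks: |UV| = 66.80 ✓; |VB| = 37.90 ✓.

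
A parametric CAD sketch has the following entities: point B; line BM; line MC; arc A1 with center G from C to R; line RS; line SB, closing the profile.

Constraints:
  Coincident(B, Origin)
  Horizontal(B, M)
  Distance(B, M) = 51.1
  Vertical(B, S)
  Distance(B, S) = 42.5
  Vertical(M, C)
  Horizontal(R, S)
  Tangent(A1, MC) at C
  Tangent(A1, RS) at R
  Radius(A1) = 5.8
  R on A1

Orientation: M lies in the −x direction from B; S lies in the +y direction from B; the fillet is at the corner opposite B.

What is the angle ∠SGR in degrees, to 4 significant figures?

82.70°

B is at the origin; B and M share the same y with |BM| = 51.1 and M on the −x side, so M = (-51.10, 0.000). BS is vertical with |BS| = 42.5 and S on the +y side, so S = (0.000, 42.50). The virtual corner opposite B is at (-51.10, 42.50). Tangency of A1 to MC means the radius GC is perpendicular to MC and A1 meets RS tangentially, so GR is at right angles to RS, with radius 5.8, so the center G sits 5.8 in from both sides at G = (-45.30, 36.70). That places the tangent points at C = (-51.10, 36.70) on MC and R = (-45.30, 42.50) on RS. Then cos ∠SGR = GS·GR / (|GS||GR|), giving 82.70°.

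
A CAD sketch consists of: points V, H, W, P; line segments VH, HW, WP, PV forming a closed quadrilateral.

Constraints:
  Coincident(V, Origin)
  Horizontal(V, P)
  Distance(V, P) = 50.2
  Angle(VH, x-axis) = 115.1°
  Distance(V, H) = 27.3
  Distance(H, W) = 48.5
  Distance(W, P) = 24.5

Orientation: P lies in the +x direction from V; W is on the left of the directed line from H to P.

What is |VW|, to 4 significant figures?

42.05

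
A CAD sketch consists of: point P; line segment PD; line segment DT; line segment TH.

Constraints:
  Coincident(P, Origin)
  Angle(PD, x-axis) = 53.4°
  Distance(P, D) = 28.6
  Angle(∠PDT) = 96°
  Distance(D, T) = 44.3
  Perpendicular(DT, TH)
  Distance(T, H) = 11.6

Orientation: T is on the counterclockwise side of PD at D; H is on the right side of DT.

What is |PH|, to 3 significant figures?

62.0

∠PDT = 96.0°, so DT runs at 53.4° + (180° − 96.0°) = 137° from the x-axis; with |DT| = 44.3, T = D + 44.3·(cos 137°, sin 137°) = (-15.6, 52.9). DT is perpendicular to TH; with |TH| = 11.6 on the right of DT, H = T + 11.6·(0.677, 0.736) = (-7.71, 61.5). Then |PH| = |H − P| = 62.0.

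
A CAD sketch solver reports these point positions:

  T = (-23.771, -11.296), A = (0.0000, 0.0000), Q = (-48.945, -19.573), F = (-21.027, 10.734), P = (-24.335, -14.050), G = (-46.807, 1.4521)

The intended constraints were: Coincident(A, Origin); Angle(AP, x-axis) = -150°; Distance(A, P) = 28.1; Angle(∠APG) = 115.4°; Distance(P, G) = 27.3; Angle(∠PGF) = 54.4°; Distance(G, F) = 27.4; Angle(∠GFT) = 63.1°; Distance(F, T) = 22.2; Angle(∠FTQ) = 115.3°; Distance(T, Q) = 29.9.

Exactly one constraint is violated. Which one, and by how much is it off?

Distance(T, Q) = 29.9 — off by 3.40.

A = (0.00, 0.00) ✓; AP at -150.0° ✓; |AP| = 28.10 ✓; ∠APG = 115.4° ✓; |PG| = 27.30 ✓; ∠PGF = 54.40° ✓; |GF| = 27.40 ✓; ∠GFT = 63.10° ✓; |FT| = 22.20 ✓; ∠FTQ = 115.3° ✓; |TQ| = 26.50 ✗.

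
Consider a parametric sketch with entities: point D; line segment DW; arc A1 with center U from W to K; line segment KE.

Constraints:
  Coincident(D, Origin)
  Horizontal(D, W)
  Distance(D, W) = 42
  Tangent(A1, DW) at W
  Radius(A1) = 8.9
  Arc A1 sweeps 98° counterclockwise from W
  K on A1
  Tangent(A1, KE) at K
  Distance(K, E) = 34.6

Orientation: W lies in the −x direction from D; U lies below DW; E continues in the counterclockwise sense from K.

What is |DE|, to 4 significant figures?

63.93

D is at the origin; DW is horizontal with |DW| = 42.0 and W on the −x side, so W = (-42.00, 0.000). Tangency of A1 to DW means the radius UW is perpendicular to DW, so U = W + (0, -8.9) = (-42.00, -8.900). On A1, W sits at bearing 90° from U; a 98° counterclockwise sweep puts K at bearing 188°, so K = U + 8.9·(cos 188°, sin 188°) = (-50.81, -10.14). Since A1 is tangent to KE there, UK ⟂ KE, so KE runs along (−sin 188°, cos 188°); with |KE| = 34.6, E = (-46.00, -44.40). Then |DE| = |E − D| = 63.93.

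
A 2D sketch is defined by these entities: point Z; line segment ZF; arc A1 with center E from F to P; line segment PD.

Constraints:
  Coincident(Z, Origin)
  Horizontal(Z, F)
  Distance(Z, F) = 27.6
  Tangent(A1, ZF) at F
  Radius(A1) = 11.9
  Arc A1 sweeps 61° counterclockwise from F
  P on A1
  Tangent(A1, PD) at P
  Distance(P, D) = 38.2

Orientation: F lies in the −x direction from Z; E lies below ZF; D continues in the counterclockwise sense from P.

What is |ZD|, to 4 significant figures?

68.98

On A1, F sits at bearing 90° from E; a 61° counterclockwise sweep puts P at bearing 151°, so P = E + 11.9·(cos 151°, sin 151°) = (-38.01, -6.131). A1 meets PD tangentially, so EP is at right angles to PD, so PD runs along (−sin 151°, cos 151°); with |PD| = 38.2, D = (-56.53, -39.54). Then |ZD| = |D − Z| = 68.98.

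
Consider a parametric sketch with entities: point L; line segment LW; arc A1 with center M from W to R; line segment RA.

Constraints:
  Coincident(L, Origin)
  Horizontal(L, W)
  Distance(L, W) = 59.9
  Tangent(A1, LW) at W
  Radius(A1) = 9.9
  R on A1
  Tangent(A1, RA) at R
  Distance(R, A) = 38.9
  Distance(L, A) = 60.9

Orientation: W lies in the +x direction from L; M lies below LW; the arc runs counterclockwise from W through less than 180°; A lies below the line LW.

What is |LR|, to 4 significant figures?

50.85

L is at the origin; LW is horizontal with |LW| = 59.9 and W on the +x side, so W = (59.90, 0.000). Since A1 is tangent to LW there, MW ⟂ LW, so M = W + (0, -9.9) = (59.90, -9.900). Since MR ⟂ RA (tangency), |MA| = √(9.9² + 38.9²) = 40.14 regardless of where R sits on A1. So A lies on both circle(L, 60.9) and circle(M, 40.14); the below-LW intersection is A = (40.81, -45.21). R is the foot of the tangent from A: R = (50.30, -7.484).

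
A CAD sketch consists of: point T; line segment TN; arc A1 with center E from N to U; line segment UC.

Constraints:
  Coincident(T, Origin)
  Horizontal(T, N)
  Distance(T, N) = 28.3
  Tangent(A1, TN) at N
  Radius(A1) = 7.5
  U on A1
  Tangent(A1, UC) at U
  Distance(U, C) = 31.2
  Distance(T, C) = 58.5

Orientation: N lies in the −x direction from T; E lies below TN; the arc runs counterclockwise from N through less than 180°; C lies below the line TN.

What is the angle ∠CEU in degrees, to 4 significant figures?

76.48°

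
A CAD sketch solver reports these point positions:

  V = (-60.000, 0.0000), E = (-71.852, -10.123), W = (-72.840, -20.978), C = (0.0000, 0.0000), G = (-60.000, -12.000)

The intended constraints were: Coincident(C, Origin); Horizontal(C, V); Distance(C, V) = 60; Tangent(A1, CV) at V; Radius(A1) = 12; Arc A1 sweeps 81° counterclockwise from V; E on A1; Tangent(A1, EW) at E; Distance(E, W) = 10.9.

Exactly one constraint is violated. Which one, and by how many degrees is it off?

Tangent(A1, EW) at E — off by 3.80°.

C = (0.00, 0.00) ✓; C.y = 0.00, V.y = 0.00 ✓; |CV| = 60.00 ✓; ∠(GV, VC) = 90.00° ✓; |GV| = 12.00 ✓; bearing(G→E) − bearing(G→V) = 81.00° ✓; |GE| = 12.00 ✓; ∠(GE, EW) = 86.20° ✗; |EW| = 10.90 ✓.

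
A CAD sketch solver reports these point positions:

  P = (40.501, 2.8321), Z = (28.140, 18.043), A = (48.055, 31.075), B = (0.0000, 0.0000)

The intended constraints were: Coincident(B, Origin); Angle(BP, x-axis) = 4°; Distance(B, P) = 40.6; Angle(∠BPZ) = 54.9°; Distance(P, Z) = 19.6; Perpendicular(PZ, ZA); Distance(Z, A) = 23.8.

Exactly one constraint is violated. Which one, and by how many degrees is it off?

Perpendicular(PZ, ZA) — off by 5.90°.

B = (0.00, 0.00) ✓; BP at 4.000° ✓; |BP| = 40.60 ✓; ∠BPZ = 54.90° ✓; |PZ| = 19.60 ✓; ∠(PZ, ZA) = 95.90° ✗; |ZA| = 23.80 ✓.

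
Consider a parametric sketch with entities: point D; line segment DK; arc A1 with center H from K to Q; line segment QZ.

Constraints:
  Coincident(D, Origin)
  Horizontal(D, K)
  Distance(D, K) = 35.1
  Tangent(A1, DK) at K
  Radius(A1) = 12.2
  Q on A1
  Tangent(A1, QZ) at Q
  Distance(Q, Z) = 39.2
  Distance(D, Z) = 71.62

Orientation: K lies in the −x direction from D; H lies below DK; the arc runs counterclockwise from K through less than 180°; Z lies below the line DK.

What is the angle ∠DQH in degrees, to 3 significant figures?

19.1°

Checks: |HQ| = 12.20 ✓; ∠(HQ, QZ) = 90.00° ✓; |QZ| = 39.20 ✓; |DZ| = 71.62 ✓.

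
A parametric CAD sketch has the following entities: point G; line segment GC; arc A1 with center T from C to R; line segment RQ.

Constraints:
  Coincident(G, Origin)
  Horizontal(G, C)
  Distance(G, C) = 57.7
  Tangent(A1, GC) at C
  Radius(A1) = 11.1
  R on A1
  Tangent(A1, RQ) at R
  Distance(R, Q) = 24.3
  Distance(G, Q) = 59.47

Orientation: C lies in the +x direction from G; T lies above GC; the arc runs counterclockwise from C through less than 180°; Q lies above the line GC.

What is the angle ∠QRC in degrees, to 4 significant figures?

111.5°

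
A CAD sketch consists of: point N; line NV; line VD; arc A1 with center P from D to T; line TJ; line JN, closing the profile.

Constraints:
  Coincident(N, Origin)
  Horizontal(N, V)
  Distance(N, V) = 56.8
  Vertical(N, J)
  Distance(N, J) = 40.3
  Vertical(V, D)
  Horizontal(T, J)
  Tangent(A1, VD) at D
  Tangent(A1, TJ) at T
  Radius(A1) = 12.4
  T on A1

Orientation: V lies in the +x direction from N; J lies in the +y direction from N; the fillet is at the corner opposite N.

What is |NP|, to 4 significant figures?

52.44

N is at the origin; NV is horizontal with |NV| = 56.8 and V on the +x side, so V = (56.80, 0.000). NJ is vertical with |NJ| = 40.3 and J on the +y side, so J = (0.000, 40.30). The virtual corner opposite N is at (56.80, 40.30). Since A1 is tangent to VD there, PD ⟂ VD and the tangent condition forces PT to be normal to TJ, with radius 12.4, so the center P sits 12.4 in from both sides at P = (44.40, 27.90). Then |NP| = |P − N| = 52.44.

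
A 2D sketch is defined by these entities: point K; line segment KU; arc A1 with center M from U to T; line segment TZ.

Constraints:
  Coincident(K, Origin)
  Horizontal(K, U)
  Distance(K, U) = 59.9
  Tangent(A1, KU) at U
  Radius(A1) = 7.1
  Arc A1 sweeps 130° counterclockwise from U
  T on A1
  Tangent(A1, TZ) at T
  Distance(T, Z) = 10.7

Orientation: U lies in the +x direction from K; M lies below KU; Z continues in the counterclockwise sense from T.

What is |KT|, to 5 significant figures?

55.696

K is at the origin; KU is horizontal with |KU| = 59.9 and U on the +x side, so U = (59.900, 0.0000). Tangency of A1 to KU means the radius MU is perpendicular to KU, so M = U + (0, -7.1) = (59.900, -7.1000). On A1, U sits at bearing 90° from M; a 130° counterclockwise sweep puts T at bearing 220°, so T = M + 7.1·(cos 220°, sin 220°) = (54.461, -11.664). Then |KT| = |T − K| = 55.696.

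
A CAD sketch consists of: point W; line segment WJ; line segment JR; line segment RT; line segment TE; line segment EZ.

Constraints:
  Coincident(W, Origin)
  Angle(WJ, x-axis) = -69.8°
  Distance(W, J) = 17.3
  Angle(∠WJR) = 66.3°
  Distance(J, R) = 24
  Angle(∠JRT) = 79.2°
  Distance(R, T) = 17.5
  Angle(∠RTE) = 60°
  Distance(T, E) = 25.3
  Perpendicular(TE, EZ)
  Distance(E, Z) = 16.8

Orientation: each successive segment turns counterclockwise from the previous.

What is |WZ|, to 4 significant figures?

28.46

∠RTE = 60.0° gives TE at -95.30° from the x-axis; with |TE| = 25.3, E = (6.648, -14.67). TE ⟂ EZ, so EZ runs at -5.300°; with |EZ| = 16.8, Z = (23.38, -16.23). Then |WZ| = |Z − W| = 28.46.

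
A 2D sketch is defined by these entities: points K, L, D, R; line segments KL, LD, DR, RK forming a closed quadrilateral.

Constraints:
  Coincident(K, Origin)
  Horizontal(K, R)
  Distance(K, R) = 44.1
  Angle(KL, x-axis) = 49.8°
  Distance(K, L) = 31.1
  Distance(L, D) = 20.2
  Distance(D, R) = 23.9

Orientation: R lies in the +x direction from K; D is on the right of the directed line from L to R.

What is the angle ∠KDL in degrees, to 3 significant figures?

98.7°

Checks: |KR| = 44.10 ✓; |KL| = 31.10 ✓; |LD| = 20.20 ✓; |DR| = 23.90 ✓.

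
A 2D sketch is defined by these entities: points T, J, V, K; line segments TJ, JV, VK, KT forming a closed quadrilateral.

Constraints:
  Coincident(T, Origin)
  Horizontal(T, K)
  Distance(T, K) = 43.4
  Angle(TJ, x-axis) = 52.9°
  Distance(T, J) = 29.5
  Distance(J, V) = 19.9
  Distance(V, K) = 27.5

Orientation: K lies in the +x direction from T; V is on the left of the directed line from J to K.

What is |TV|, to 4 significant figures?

46.05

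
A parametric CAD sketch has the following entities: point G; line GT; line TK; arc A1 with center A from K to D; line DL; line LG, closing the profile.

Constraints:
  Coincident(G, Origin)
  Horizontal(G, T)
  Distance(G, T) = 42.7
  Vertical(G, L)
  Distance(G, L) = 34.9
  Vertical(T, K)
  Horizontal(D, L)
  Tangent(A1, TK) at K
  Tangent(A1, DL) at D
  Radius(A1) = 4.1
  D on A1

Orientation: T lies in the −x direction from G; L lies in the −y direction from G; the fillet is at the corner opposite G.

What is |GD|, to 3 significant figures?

52.0

The virtual corner opposite G is at (-42.7, -34.9). The tangent condition forces AK to be normal to TK and the tangent condition forces AD to be normal to DL, with radius 4.1, so the center A sits 4.1 in from both sides at A = (-38.6, -30.8). That places the tangent points at K = (-42.7, -30.8) on TK and D = (-38.6, -34.9) on DL. Then |GD| = |D − G| = 52.0.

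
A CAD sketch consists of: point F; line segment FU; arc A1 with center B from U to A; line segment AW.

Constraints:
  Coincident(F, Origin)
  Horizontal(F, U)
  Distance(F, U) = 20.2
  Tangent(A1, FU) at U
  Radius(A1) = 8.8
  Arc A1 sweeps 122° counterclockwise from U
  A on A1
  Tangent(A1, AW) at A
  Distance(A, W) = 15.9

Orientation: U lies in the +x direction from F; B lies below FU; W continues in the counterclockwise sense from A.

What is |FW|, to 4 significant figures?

34.26

F is at the origin; FU is horizontal with |FU| = 20.2 and U on the +x side, so U = (20.20, 0.000). A1 meets FU tangentially, so BU is at right angles to FU, so B = U + (0, -8.8) = (20.20, -8.800). On A1, U sits at bearing 90° from B; a 122° counterclockwise sweep puts A at bearing 212°, so A = B + 8.8·(cos 212°, sin 212°) = (12.74, -13.46). The tangent condition forces BA to be normal to AW, so AW runs along (−sin 212°, cos 212°); with |AW| = 15.9, W = (21.16, -26.95). Then |FW| = |W − F| = 34.26.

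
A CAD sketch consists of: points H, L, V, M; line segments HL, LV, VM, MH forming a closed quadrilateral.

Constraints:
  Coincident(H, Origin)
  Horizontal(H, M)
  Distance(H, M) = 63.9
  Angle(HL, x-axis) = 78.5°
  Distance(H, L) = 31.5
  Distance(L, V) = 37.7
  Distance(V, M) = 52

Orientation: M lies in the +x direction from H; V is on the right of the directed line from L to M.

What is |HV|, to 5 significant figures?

13.833

Checks: |LV| = 37.70 ✓; |VM| = 52.00 ✓.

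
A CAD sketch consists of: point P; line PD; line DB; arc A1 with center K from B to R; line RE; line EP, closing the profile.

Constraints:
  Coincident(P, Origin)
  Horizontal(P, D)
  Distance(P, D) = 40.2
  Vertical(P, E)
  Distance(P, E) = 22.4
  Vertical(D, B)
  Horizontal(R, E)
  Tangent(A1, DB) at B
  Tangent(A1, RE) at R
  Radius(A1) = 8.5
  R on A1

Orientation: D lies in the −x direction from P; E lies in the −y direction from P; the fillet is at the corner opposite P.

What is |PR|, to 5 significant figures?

38.816

P is at the origin; PD is horizontal with |PD| = 40.2 and D on the −x side, so D = (-40.200, 0.0000). PE is vertical with |PE| = 22.4 and E on the −y side, so E = (0.0000, -22.400). The virtual corner opposite P is at (-40.200, -22.400). The tangent condition forces KB to be normal to DB and A1 meets RE tangentially, so KR is at right angles to RE, with radius 8.5, so the center K sits 8.5 in from both sides at K = (-31.700, -13.900). That places the tangent points at B = (-40.200, -13.900) on DB and R = (-31.700, -22.400) on RE. Then |PR| = |R − P| = 38.816.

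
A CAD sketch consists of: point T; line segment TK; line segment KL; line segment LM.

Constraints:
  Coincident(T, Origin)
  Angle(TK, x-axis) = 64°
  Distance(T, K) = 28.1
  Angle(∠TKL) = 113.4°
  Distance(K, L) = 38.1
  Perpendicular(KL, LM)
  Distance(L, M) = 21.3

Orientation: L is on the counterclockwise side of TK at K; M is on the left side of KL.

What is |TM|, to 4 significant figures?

49.46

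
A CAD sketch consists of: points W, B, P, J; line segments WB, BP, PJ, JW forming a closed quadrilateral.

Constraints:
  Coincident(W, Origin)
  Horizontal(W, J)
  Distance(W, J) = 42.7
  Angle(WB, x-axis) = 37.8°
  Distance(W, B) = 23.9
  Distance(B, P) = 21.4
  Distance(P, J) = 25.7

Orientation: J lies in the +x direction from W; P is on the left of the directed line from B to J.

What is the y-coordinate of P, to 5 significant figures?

25.172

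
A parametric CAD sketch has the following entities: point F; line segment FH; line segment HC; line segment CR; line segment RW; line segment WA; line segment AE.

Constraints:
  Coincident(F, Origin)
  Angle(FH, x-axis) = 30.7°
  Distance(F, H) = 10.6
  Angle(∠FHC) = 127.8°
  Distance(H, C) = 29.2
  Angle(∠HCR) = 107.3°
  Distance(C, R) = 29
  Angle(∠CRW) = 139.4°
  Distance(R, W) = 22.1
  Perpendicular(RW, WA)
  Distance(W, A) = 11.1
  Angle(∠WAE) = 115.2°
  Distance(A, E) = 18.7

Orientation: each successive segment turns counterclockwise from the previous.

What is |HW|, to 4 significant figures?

56.11

∠HCR = 107.3° gives CR at 155.6° from the x-axis; with |CR| = 29.0, R = (-13.69, 46.37). ∠CRW = 139.4° gives RW at -163.8° from the x-axis; with |RW| = 22.1, W = (-34.91, 40.20). Then |HW| = |W − H| = 56.11.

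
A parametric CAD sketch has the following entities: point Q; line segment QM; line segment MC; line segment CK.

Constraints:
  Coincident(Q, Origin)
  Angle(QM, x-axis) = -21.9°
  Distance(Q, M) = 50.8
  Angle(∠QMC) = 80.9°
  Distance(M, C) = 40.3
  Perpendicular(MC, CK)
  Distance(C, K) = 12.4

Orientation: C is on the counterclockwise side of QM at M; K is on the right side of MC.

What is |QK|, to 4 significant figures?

70.39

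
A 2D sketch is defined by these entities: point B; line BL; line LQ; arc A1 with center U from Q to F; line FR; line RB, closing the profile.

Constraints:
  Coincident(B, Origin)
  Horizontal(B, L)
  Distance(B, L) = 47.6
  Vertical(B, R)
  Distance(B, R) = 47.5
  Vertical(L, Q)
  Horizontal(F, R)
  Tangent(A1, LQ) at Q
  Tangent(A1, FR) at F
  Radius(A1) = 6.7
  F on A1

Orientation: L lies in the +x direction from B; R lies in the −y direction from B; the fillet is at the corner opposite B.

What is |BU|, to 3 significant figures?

57.8

B and R share the same x with |BR| = 47.5 and R on the −y side, so R = (0.00, -47.5). The virtual corner opposite B is at (47.6, -47.5). Since A1 is tangent to LQ there, UQ ⟂ LQ and tangency of A1 to FR means the radius UF is perpendicular to FR, with radius 6.7, so the center U sits 6.7 in from both sides at U = (40.9, -40.8). Then |BU| = |U − B| = 57.8.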